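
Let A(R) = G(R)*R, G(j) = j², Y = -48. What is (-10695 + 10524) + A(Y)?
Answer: -110763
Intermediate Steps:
A(R) = R³ (A(R) = R²*R = R³)
(-10695 + 10524) + A(Y) = (-10695 + 10524) + (-48)³ = -171 - 110592 = -110763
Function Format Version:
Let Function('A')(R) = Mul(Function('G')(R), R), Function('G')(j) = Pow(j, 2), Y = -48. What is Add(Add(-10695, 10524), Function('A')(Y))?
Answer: -110763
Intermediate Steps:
Function('A')(R) = Pow(R, 3) (Function('A')(R) = Mul(Pow(R, 2), R) = Pow(R, 3))
Add(Add(-10695, 10524), Function('A')(Y)) = Add(Add(-10695, 10524), Pow(-48, 3)) = Add(-171, -110592) = -110763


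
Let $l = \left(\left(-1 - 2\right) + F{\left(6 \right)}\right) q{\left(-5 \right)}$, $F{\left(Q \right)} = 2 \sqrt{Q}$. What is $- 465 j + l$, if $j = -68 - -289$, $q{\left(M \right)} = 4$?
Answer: $-102777 + 8 \sqrt{6} \approx -1.0276 \cdot 10^{5}$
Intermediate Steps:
$j = 221$ ($j = -68 + \left(-93 + 382\right) = -68 + 289 = 221$)
$l = -12 + 8 \sqrt{6}$ ($l = \left(\left(-1 - 2\right) + 2 \sqrt{6}\right) 4 = \left(-3 + 2 \sqrt{6}\right) 4 = -12 + 8 \sqrt{6} \approx 7.5959$)
$- 465 j + l = \left(-465\right) 221 - \left(12 - 8 \sqrt{6}\right) = -102765 - \left(12 - 8 \sqrt{6}\right) = -102777 + 8 \sqrt{6}$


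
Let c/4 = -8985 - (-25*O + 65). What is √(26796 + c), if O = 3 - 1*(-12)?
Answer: 4*I*√494 ≈ 88.904*I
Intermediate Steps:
O = 15 (O = 3 + 12 = 15)
c = -34700 (c = 4*(-8985 - (-25*15 + 65)) = 4*(-8985 - (-375 + 65)) = 4*(-8985 - 1*(-310)) = 4*(-8985 + 310) = 4*(-8675) = -34700)
√(26796 + c) = √(26796 - 34700) = √(-7904) = 4*I*√494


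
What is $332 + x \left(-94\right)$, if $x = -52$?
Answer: $5220$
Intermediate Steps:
$332 + x \left(-94\right) = 332 - -4888 = 332 + 4888 = 5220$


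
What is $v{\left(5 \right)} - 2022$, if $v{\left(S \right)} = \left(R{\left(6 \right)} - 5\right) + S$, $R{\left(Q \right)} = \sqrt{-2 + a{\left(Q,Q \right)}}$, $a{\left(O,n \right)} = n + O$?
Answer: $-2022 + \sqrt{10} \approx -2018.8$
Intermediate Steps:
$a{\left(O,n \right)} = O + n$
$R{\left(Q \right)} = \sqrt{-2 + 2 Q}$ ($R{\left(Q \right)} = \sqrt{-2 + \left(Q + Q\right)} = \sqrt{-2 + 2 Q}$)
$v{\left(S \right)} = -5 + S + \sqrt{10}$ ($v{\left(S \right)} = \left(\sqrt{-2 + 2 \cdot 6} - 5\right) + S = \left(\sqrt{-2 + 12} - 5\right) + S = \left(\sqrt{10} - 5\right) + S = \left(-5 + \sqrt{10}\right) + S = -5 + S + \sqrt{10}$)
$v{\left(5 \right)} - 2022 = \left(-5 + 5 + \sqrt{10}\right) - 2022 = \sqrt{10} - 2022 = -2022 + \sqrt{10}$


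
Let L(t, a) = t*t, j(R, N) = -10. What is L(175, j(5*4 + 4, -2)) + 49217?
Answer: 79842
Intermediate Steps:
L(t, a) = t**2
L(175, j(5*4 + 4, -2)) + 49217 = 175**2 + 49217 = 30625 + 49217 = 79842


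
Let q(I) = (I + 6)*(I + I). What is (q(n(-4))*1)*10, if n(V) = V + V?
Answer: 320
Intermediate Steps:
n(V) = 2*V
q(I) = 2*I*(6 + I) (q(I) = (6 + I)*(2*I) = 2*I*(6 + I))
(q(n(-4))*1)*10 = ((2*(2*(-4))*(6 + 2*(-4)))*1)*10 = ((2*(-8)*(6 - 8))*1)*10 = ((2*(-8)*(-2))*1)*10 = (32*1)*10 = 32*10 = 320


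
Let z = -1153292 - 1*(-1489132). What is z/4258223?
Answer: 335840/4258223 ≈ 0.078869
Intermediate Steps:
z = 335840 (z = -1153292 + 1489132 = 335840)
z/4258223 = 335840/4258223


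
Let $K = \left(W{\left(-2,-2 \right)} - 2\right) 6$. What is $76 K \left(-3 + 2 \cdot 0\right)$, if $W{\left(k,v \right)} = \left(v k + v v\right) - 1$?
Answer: $-6840$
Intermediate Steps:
$W{\left(k,v \right)} = -1 + v^{2} + k v$ ($W{\left(k,v \right)} = \left(k v + v^{2}\right) - 1 = \left(v^{2} + k v\right) - 1 = -1 + v^{2} + k v$)
$K = 30$ ($K = \left(\left(-1 + \left(-2\right)^{2} - -4\right) - 2\right) 6 = \left(\left(-1 + 4 + 4\right) - 2\right) 6 = \left(7 - 2\right) 6 = 5 \cdot 6 = 30$)
$76 K \left(-3 + 2 \cdot 0\right) = 76 \cdot 30 \left(-3 + 2 \cdot 0\right) = 2280 \left(-3 + 0\right) = 2280 \left(-3\right) = -6840$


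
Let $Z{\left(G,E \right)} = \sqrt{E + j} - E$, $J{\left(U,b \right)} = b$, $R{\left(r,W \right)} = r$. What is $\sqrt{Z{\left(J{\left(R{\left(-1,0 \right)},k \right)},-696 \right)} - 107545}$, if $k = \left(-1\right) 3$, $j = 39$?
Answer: $\sqrt{-106849 + 3 i \sqrt{73}} \approx 0.039 + 326.88 i$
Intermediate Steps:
$k = -3$
$Z{\left(G,E \right)} = \sqrt{39 + E} - E$ ($Z{\left(G,E \right)} = \sqrt{E + 39} - E = \sqrt{39 + E} - E$)
$\sqrt{Z{\left(J{\left(R{\left(-1,0 \right)},k \right)},-696 \right)} - 107545} = \sqrt{\left(\sqrt{39 - 696} - -696\right) - 107545} = \sqrt{\left(\sqrt{-657} + 696\right) - 107545} = \sqrt{\left(3 i \sqrt{73} + 696\right) - 107545} = \sqrt{\left(696 + 3 i \sqrt{73}\right) - 107545} = \sqrt{-106849 + 3 i \sqrt{73}}$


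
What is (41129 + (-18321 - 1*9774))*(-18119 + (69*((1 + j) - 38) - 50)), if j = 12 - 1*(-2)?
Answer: -257499704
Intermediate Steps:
j = 14 (j = 12 + 2 = 14)
(41129 + (-18321 - 1*9774))*(-18119 + (69*((1 + j) - 38) - 50)) = (41129 + (-18321 - 1*9774))*(-18119 + (69*((1 + 14) - 38) - 50)) = (41129 + (-18321 - 9774))*(-18119 + (69*(15 - 38) - 50)) = (41129 - 28095)*(-18119 + (69*(-23) - 50)) = 13034*(-18119 + (-1587 - 50)) = 13034*(-18119 - 1637) = 13034*(-19756) = -257499704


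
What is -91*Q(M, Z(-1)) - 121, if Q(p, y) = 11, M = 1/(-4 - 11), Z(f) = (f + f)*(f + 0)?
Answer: -1122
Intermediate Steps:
Z(f) = 2*f**2 (Z(f) = (2*f)*f = 2*f**2)
M = -1/15 (M = 1/(-15) = -1/15 ≈ -0.066667)
-91*Q(M, Z(-1)) - 121 = -91*11 - 121 = -1001 - 121 = -1122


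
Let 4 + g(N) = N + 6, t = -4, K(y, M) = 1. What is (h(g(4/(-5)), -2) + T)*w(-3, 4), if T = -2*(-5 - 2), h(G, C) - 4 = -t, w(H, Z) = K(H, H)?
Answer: 22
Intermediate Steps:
g(N) = 2 + N (g(N) = -4 + (N + 6) = -4 + (6 + N) = 2 + N)
w(H, Z) = 1
h(G, C) = 8 (h(G, C) = 4 - 1*(-4) = 4 + 4 = 8)
T = 14 (T = -2*(-7) = 14)
(h(g(4/(-5)), -2) + T)*w(-3, 4) = (8 + 14)*1 = 22*1 = 22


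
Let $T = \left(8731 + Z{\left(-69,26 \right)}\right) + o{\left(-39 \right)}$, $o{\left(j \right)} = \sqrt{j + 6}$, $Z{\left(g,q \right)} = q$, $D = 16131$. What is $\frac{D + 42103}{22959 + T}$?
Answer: $\frac{615649848}{335301563} - \frac{58234 i \sqrt{33}}{1005904689} \approx 1.8361 - 0.00033257 i$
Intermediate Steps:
$o{\left(j \right)} = \sqrt{6 + j}$
$T = 8757 + i \sqrt{33}$ ($T = \left(8731 + 26\right) + \sqrt{6 - 39} = 8757 + \sqrt{-33} = 8757 + i \sqrt{33} \approx 8757.0 + 5.7446 i$)
$\frac{D + 42103}{22959 + T} = \frac{16131 + 42103}{22959 + \left(8757 + i \sqrt{33}\right)} = \frac{58234}{31716 + i \sqrt{33}}$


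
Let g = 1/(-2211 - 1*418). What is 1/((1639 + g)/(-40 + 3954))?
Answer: 5144953/2154465 ≈ 2.3880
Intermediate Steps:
g = -1/2629 (g = 1/(-2211 - 418) = 1/(-2629) = -1/2629 ≈ -0.00038037)
1/((1639 + g)/(-40 + 3954)) = 1/((1639 - 1/2629)/(-40 + 3954)) = 1/((4308930/2629)/3914) = 1/((4308930/2629)*(1/3914)) = 1/(2154465/5144953) = 5144953/2154465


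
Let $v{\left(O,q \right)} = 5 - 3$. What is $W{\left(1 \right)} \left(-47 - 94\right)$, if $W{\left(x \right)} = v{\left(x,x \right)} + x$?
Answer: $-423$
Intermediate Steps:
$v{\left(O,q \right)} = 2$ ($v{\left(O,q \right)} = 5 - 3 = 2$)
$W{\left(x \right)} = 2 + x$
$W{\left(1 \right)} \left(-47 - 94\right) = \left(2 + 1\right) \left(-47 - 94\right) = 3 \left(-141\right) = -423$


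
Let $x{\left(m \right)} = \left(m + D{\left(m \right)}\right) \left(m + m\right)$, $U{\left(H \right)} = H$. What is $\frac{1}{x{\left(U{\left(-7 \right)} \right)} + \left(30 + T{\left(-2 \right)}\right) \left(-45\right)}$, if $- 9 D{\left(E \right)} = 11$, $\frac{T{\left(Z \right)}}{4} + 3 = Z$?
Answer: $- \frac{9}{3014} \approx -0.0029861$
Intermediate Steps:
$T{\left(Z \right)} = -12 + 4 Z$
$D{\left(E \right)} = - \frac{11}{9}$ ($D{\left(E \right)} = \left(- \frac{1}{9}\right) 11 = - \frac{11}{9}$)
$x{\left(m \right)} = 2 m \left(- \frac{11}{9} + m\right)$ ($x{\left(m \right)} = \left(m - \frac{11}{9}\right) \left(m + m\right) = \left(- \frac{11}{9} + m\right) 2 m = 2 m \left(- \frac{11}{9} + m\right)$)
$\frac{1}{x{\left(U{\left(-7 \right)} \right)} + \left(30 + T{\left(-2 \right)}\right) \left(-45\right)} = \frac{1}{\frac{2}{9} \left(-7\right) \left(-11 + 9 \left(-7\right)\right) + \left(30 + \left(-12 + 4 \left(-2\right)\right)\right) \left(-45\right)} = \frac{1}{\frac{2}{9} \left(-7\right) \left(-11 - 63\right) + \left(30 - 20\right) \left(-45\right)} = \frac{1}{\frac{2}{9} \left(-7\right) \left(-74\right) + \left(30 - 20\right) \left(-45\right)} = \frac{1}{\frac{1036}{9} + 10 \left(-45\right)} = \frac{1}{\frac{1036}{9} - 450} = \frac{1}{- \frac{3014}{9}} = - \frac{9}{3014}$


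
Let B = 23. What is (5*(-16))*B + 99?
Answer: -1741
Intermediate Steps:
(5*(-16))*B + 99 = (5*(-16))*23 + 99 = -80*23 + 99 = -1840 + 99 = -1741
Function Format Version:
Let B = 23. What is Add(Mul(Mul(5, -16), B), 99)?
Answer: -1741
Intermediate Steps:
Add(Mul(Mul(5, -16), B), 99) = Add(Mul(Mul(5, -16), 23), 99) = Add(Mul(-80, 23), 99) = Add(-1840, 99) = -1741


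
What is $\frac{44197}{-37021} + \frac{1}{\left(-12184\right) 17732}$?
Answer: $- \frac{9548615506557}{7998264436448} \approx -1.1938$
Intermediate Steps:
$\frac{44197}{-37021} + \frac{1}{\left(-12184\right) 17732} = 44197 \left(- \frac{1}{37021}\right) - \frac{1}{216046688} = - \frac{44197}{37021} - \frac{1}{216046688} = - \frac{9548615506557}{7998264436448}$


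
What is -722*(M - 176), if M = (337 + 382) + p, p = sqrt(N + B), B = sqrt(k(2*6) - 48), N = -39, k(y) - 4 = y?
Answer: -392046 - 722*sqrt(-39 + 4*I*sqrt(2)) ≈ -3.9237e+5 - 4520.7*I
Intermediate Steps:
k(y) = 4 + y
B = 4*I*sqrt(2) (B = sqrt((4 + 2*6) - 48) = sqrt((4 + 12) - 48) = sqrt(16 - 48) = sqrt(-32) = 4*I*sqrt(2) ≈ 5.6569*I)
p = sqrt(-39 + 4*I*sqrt(2)) ≈ 0.45173 + 6.2613*I
M = 719 + sqrt(-39 + 4*I*sqrt(2)) (M = (337 + 382) + sqrt(-39 + 4*I*sqrt(2)) = 719 + sqrt(-39 + 4*I*sqrt(2)) ≈ 719.45 + 6.2613*I)
-722*(M - 176) = -722*((719 + sqrt(-39 + 4*I*sqrt(2))) - 176) = -722*(543 + sqrt(-39 + 4*I*sqrt(2))) = -392046 - 722*sqrt(-39 + 4*I*sqrt(2))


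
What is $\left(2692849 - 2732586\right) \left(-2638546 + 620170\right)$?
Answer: $80204207112$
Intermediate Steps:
$\left(2692849 - 2732586\right) \left(-2638546 + 620170\right) = \left(-39737\right) \left(-2018376\right) = 80204207112$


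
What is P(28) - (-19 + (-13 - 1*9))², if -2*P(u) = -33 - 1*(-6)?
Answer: -3335/2 ≈ -1667.5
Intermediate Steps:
P(u) = 27/2 (P(u) = -(-33 - 1*(-6))/2 = -(-33 + 6)/2 = -½*(-27) = 27/2)
P(28) - (-19 + (-13 - 1*9))² = 27/2 - (-19 + (-13 - 1*9))² = 27/2 - (-19 + (-13 - 9))² = 27/2 - (-19 - 22)² = 27/2 - 1*(-41)² = 27/2 - 1*1681 = 27/2 - 1681 = -3335/2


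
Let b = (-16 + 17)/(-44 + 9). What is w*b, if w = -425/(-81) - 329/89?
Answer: -11176/252315 ≈ -0.044294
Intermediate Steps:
w = 11176/7209 (w = -425*(-1/81) - 329*1/89 = 425/81 - 329/89 = 11176/7209 ≈ 1.5503)
b = -1/35 (b = 1/(-35) = 1*(-1/35) = -1/35 ≈ -0.028571)
w*b = (11176/7209)*(-1/35) = -11176/252315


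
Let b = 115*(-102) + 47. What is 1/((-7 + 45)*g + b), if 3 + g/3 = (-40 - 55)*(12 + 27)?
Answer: -1/434395 ≈ -2.3021e-6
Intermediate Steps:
g = -11124 (g = -9 + 3*((-40 - 55)*(12 + 27)) = -9 + 3*(-95*39) = -9 + 3*(-3705) = -9 - 11115 = -11124)
b = -11683 (b = -11730 + 47 = -11683)
1/((-7 + 45)*g + b) = 1/((-7 + 45)*(-11124) - 11683) = 1/(38*(-11124) - 11683) = 1/(-422712 - 11683) = 1/(-434395) = -1/434395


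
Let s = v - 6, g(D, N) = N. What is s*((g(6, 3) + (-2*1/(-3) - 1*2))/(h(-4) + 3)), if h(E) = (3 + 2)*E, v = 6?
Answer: 0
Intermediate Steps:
h(E) = 5*E
s = 0 (s = 6 - 6 = 0)
s*((g(6, 3) + (-2*1/(-3) - 1*2))/(h(-4) + 3)) = 0*((3 + (-2*1/(-3) - 1*2))/(5*(-4) + 3)) = 0*((3 + (-2*(-1/3) - 2))/(-20 + 3)) = 0*((3 + (2/3 - 2))/(-17)) = 0*((3 - 4/3)*(-1/17)) = 0*((5/3)*(-1/17)) = 0*(-5/51) = 0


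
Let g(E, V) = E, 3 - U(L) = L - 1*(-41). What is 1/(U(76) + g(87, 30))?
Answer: -1/27 ≈ -0.037037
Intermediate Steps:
U(L) = -38 - L (U(L) = 3 - (L - 1*(-41)) = 3 - (L + 41) = 3 - (41 + L) = 3 + (-41 - L) = -38 - L)
1/(U(76) + g(87, 30)) = 1/((-38 - 1*76) + 87) = 1/((-38 - 76) + 87) = 1/(-114 + 87) = 1/(-27) = -1/27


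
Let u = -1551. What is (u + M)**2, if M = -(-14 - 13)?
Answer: 2322576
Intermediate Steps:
M = 27 (M = -1*(-27) = 27)
(u + M)**2 = (-1551 + 27)**2 = (-1524)**2 = 2322576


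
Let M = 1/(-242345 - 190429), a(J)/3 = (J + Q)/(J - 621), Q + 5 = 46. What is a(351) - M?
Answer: -3141617/721290 ≈ -4.3556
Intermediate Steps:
Q = 41 (Q = -5 + 46 = 41)
a(J) = 3*(41 + J)/(-621 + J) (a(J) = 3*((J + 41)/(J - 621)) = 3*((41 + J)/(-621 + J)) = 3*(41 + J)/(-621 + J))
M = -1/432774 (M = 1/(-432774) = -1/432774 ≈ -2.3107e-6)
a(351) - M = 3*(41 + 351)/(-621 + 351) - 1*(-1/432774) = 3*392/(-270) + 1/432774 = 3*(-1/270)*392 + 1/432774 = -196/45 + 1/432774 = -3141617/721290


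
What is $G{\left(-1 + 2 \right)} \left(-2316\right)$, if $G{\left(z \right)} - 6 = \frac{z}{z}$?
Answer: $-16212$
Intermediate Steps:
$G{\left(z \right)} = 7$ ($G{\left(z \right)} = 6 + \frac{z}{z} = 6 + 1 = 7$)
$G{\left(-1 + 2 \right)} \left(-2316\right) = 7 \left(-2316\right) = -16212$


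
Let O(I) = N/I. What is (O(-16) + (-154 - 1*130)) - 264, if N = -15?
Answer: -8753/16 ≈ -547.06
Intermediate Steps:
O(I) = -15/I
(O(-16) + (-154 - 1*130)) - 264 = (-15/(-16) + (-154 - 1*130)) - 264 = (-15*(-1/16) + (-154 - 130)) - 264 = (15/16 - 284) - 264 = -4529/16 - 264 = -8753/16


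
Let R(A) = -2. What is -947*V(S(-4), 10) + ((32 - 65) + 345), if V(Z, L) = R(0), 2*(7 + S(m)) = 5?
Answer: 2206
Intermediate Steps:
S(m) = -9/2 (S(m) = -7 + (½)*5 = -7 + 5/2 = -9/2)
V(Z, L) = -2
-947*V(S(-4), 10) + ((32 - 65) + 345) = -947*(-2) + ((32 - 65) + 345) = 1894 + (-33 + 345) = 1894 + 312 = 2206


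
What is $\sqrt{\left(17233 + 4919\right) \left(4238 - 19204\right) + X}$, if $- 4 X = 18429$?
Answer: $\frac{11 i \sqrt{10959717}}{2} \approx 18208.0 i$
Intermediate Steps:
$X = - \frac{18429}{4}$ ($X = \left(- \frac{1}{4}\right) 18429 = - \frac{18429}{4} \approx -4607.3$)
$\sqrt{\left(17233 + 4919\right) \left(4238 - 19204\right) + X} = \sqrt{\left(17233 + 4919\right) \left(4238 - 19204\right) - \frac{18429}{4}} = \sqrt{22152 \left(-14966\right) - \frac{18429}{4}} = \sqrt{-331526832 - \frac{18429}{4}} = \sqrt{- \frac{1326125757}{4}} = \frac{11 i \sqrt{10959717}}{2}$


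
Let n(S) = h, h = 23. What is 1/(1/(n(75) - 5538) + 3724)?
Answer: 5515/20537859 ≈ 0.00026853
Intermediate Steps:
n(S) = 23
1/(1/(n(75) - 5538) + 3724) = 1/(1/(23 - 5538) + 3724) = 1/(1/(-5515) + 3724) = 1/(-1/5515 + 3724) = 1/(20537859/5515) = 5515/20537859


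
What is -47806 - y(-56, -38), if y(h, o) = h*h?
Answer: -50942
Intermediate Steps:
y(h, o) = h²
-47806 - y(-56, -38) = -47806 - 1*(-56)² = -47806 - 1*3136 = -47806 - 3136 = -50942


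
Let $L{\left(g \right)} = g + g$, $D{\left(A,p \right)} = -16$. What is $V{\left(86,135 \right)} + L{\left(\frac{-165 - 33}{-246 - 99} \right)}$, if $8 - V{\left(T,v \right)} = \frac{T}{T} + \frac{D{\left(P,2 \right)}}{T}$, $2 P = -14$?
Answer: $\frac{41211}{4945} \approx 8.3339$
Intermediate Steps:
$P = -7$ ($P = \frac{1}{2} \left(-14\right) = -7$)
$V{\left(T,v \right)} = 7 + \frac{16}{T}$ ($V{\left(T,v \right)} = 8 - \left(\frac{T}{T} - \frac{16}{T}\right) = 8 - \left(1 - \frac{16}{T}\right) = 7 + \frac{16}{T}$)
$L{\left(g \right)} = 2 g$
$V{\left(86,135 \right)} + L{\left(\frac{-165 - 33}{-246 - 99} \right)} = \left(7 + \frac{16}{86}\right) + 2 \frac{-165 - 33}{-246 - 99} = \left(7 + 16 \cdot \frac{1}{86}\right) + 2 \left(- \frac{198}{-345}\right) = \left(7 + \frac{8}{43}\right) + 2 \left(\left(-198\right) \left(- \frac{1}{345}\right)\right) = \frac{309}{43} + 2 \cdot \frac{66}{115} = \frac{309}{43} + \frac{132}{115} = \frac{41211}{4945}$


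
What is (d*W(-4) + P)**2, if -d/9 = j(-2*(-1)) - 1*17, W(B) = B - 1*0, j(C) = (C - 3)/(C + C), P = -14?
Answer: 403225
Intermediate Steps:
j(C) = (-3 + C)/(2*C) (j(C) = (-3 + C)/((2*C)) = (-3 + C)*(1/(2*C)) = (-3 + C)/(2*C))
W(B) = B (W(B) = B + 0 = B)
d = 621/4 (d = -9*((-3 - 2*(-1))/(2*((-2*(-1)))) - 1*17) = -9*((1/2)*(-3 + 2)/2 - 17) = -9*((1/2)*(1/2)*(-1) - 17) = -9*(-1/4 - 17) = -9*(-69/4) = 621/4 ≈ 155.25)
(d*W(-4) + P)**2 = ((621/4)*(-4) - 14)**2 = (-621 - 14)**2 = (-635)**2 = 403225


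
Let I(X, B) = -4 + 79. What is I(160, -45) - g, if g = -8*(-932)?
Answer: -7381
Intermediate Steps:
g = 7456
I(X, B) = 75
I(160, -45) - g = 75 - 1*7456 = 75 - 7456 = -7381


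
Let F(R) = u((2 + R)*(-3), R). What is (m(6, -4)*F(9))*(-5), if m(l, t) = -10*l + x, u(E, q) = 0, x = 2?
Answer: 0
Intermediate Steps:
F(R) = 0
m(l, t) = 2 - 10*l (m(l, t) = -10*l + 2 = 2 - 10*l)
(m(6, -4)*F(9))*(-5) = ((2 - 10*6)*0)*(-5) = ((2 - 60)*0)*(-5) = -58*0*(-5) = 0*(-5) = 0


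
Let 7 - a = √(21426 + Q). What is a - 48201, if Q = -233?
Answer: -48194 - √21193 ≈ -48340.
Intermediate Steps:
a = 7 - √21193 (a = 7 - √(21426 - 233) = 7 - √21193 ≈ -138.58)
a - 48201 = (7 - √21193) - 48201 = -48194 - √21193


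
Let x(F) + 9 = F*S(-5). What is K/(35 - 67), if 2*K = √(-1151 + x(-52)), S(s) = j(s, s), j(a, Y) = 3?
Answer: -I*√329/32 ≈ -0.56682*I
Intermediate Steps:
S(s) = 3
x(F) = -9 + 3*F (x(F) = -9 + F*3 = -9 + 3*F)
K = I*√329 (K = √(-1151 + (-9 + 3*(-52)))/2 = √(-1151 + (-9 - 156))/2 = √(-1151 - 165)/2 = √(-1316)/2 = (2*I*√329)/2 = I*√329 ≈ 18.138*I)
K/(35 - 67) = (I*√329)/(35 - 67) = (I*√329)/(-32) = -I*√329/32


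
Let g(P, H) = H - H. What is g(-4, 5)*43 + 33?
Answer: 33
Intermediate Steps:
g(P, H) = 0
g(-4, 5)*43 + 33 = 0*43 + 33 = 0 + 33 = 33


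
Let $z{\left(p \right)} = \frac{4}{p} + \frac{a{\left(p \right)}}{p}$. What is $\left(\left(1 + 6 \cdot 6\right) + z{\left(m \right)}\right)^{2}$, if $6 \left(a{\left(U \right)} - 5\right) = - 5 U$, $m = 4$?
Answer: $\frac{212521}{144} \approx 1475.8$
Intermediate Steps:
$a{\left(U \right)} = 5 - \frac{5 U}{6}$ ($a{\left(U \right)} = 5 + \frac{\left(-5\right) U}{6} = 5 - \frac{5 U}{6}$)
$z{\left(p \right)} = \frac{4}{p} + \frac{5 - \frac{5 p}{6}}{p}$
$\left(\left(1 + 6 \cdot 6\right) + z{\left(m \right)}\right)^{2} = \left(\left(1 + 6 \cdot 6\right) - \left(\frac{5}{6} - \frac{9}{4}\right)\right)^{2} = \left(\left(1 + 36\right) + \left(- \frac{5}{6} + 9 \cdot \frac{1}{4}\right)\right)^{2} = \left(37 + \left(- \frac{5}{6} + \frac{9}{4}\right)\right)^{2} = \left(37 + \frac{17}{12}\right)^{2} = \left(\frac{461}{12}\right)^{2} = \frac{212521}{144}$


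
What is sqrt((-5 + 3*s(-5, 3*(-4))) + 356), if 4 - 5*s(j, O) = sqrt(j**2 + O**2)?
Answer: 24*sqrt(15)/5 ≈ 18.590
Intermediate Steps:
s(j, O) = 4/5 - sqrt(O**2 + j**2)/5 (s(j, O) = 4/5 - sqrt(j**2 + O**2)/5 = 4/5 - sqrt(O**2 + j**2)/5)
sqrt((-5 + 3*s(-5, 3*(-4))) + 356) = sqrt((-5 + 3*(4/5 - sqrt((3*(-4))**2 + (-5)**2)/5)) + 356) = sqrt((-5 + 3*(4/5 - sqrt((-12)**2 + 25)/5)) + 356) = sqrt((-5 + 3*(4/5 - sqrt(144 + 25)/5)) + 356) = sqrt((-5 + 3*(4/5 - sqrt(169)/5)) + 356) = sqrt((-5 + 3*(4/5 - 1/5*13)) + 356) = sqrt((-5 + 3*(4/5 - 13/5)) + 356) = sqrt((-5 + 3*(-9/5)) + 356) = sqrt((-5 - 27/5) + 356) = sqrt(-52/5 + 356) = sqrt(1728/5) = 24*sqrt(15)/5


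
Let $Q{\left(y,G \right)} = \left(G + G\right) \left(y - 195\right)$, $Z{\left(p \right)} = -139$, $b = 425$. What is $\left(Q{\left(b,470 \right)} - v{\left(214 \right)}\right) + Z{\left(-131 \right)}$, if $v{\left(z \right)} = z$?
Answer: $215847$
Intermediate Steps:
$Q{\left(y,G \right)} = 2 G \left(-195 + y\right)$
$\left(Q{\left(b,470 \right)} - v{\left(214 \right)}\right) + Z{\left(-131 \right)} = \left(2 \cdot 470 \left(-195 + 425\right) - 214\right) - 139 = \left(2 \cdot 470 \cdot 230 - 214\right) - 139 = \left(216200 - 214\right) - 139 = 215986 - 139 = 215847$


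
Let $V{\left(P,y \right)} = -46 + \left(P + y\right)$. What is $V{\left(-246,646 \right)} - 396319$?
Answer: $-395965$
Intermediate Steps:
$V{\left(P,y \right)} = -46 + P + y$
$V{\left(-246,646 \right)} - 396319 = \left(-46 - 246 + 646\right) - 396319 = 354 - 396319 = -395965$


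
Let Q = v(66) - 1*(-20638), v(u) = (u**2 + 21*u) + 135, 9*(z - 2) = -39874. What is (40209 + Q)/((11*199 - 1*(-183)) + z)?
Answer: -21447/661 ≈ -32.446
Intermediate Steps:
z = -39856/9 (z = 2 + (1/9)*(-39874) = 2 - 39874/9 = -39856/9 ≈ -4428.4)
v(u) = 135 + u**2 + 21*u
Q = 26515 (Q = (135 + 66**2 + 21*66) - 1*(-20638) = (135 + 4356 + 1386) + 20638 = 5877 + 20638 = 26515)
(40209 + Q)/((11*199 - 1*(-183)) + z) = (40209 + 26515)/((11*199 - 1*(-183)) - 39856/9) = 66724/((2189 + 183) - 39856/9) = 66724/(2372 - 39856/9) = 66724/(-18508/9) = 66724*(-9/18508) = -21447/661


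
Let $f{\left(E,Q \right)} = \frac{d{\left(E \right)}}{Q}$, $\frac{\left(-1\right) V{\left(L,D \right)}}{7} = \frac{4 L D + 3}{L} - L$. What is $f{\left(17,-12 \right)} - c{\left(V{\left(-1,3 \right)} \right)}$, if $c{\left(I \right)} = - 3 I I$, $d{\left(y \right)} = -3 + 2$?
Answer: $\frac{176401}{12} \approx 14700.0$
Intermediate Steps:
$d{\left(y \right)} = -1$
$V{\left(L,D \right)} = 7 L - \frac{7 \left(3 + 4 D L\right)}{L}$ ($V{\left(L,D \right)} = - 7 \left(\frac{4 L D + 3}{L} - L\right) = - 7 \left(\frac{4 D L + 3}{L} - L\right) = - 7 \left(\frac{3 + 4 D L}{L} - L\right) = - 7 \left(- L + \frac{3 + 4 D L}{L}\right) = 7 L - \frac{7 \left(3 + 4 D L\right)}{L}$)
$c{\left(I \right)} = - 3 I^{2}$
$f{\left(E,Q \right)} = - \frac{1}{Q}$
$f{\left(17,-12 \right)} - c{\left(V{\left(-1,3 \right)} \right)} = - \frac{1}{-12} - - 3 \left(\left(-28\right) 3 - \frac{21}{-1} + 7 \left(-1\right)\right)^{2} = \left(-1\right) \left(- \frac{1}{12}\right) - - 3 \left(-84 - -21 - 7\right)^{2} = \frac{1}{12} - - 3 \left(-84 + 21 - 7\right)^{2} = \frac{1}{12} - - 3 \left(-70\right)^{2} = \frac{1}{12} - \left(-3\right) 4900 = \frac{1}{12} - -14700 = \frac{1}{12} + 14700 = \frac{176401}{12}$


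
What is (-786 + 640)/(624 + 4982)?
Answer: -73/2803 ≈ -0.026044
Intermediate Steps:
(-786 + 640)/(624 + 4982) = -146/5606 = -146*1/5606 = -73/2803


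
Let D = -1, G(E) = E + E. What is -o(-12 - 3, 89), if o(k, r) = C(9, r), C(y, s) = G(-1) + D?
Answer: 3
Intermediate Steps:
G(E) = 2*E
C(y, s) = -3 (C(y, s) = 2*(-1) - 1 = -2 - 1 = -3)
o(k, r) = -3
-o(-12 - 3, 89) = -1*(-3) = 3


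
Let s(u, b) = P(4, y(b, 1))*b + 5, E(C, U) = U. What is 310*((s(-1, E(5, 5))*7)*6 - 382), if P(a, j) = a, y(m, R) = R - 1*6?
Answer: 207080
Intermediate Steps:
y(m, R) = -6 + R (y(m, R) = R - 6 = -6 + R)
s(u, b) = 5 + 4*b (s(u, b) = 4*b + 5 = 5 + 4*b)
310*((s(-1, E(5, 5))*7)*6 - 382) = 310*(((5 + 4*5)*7)*6 - 382) = 310*(((5 + 20)*7)*6 - 382) = 310*((25*7)*6 - 382) = 310*(175*6 - 382) = 310*(1050 - 382) = 310*668 = 207080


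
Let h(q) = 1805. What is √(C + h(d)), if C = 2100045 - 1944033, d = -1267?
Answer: √157817 ≈ 397.26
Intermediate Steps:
C = 156012
√(C + h(d)) = √(156012 + 1805) = √157817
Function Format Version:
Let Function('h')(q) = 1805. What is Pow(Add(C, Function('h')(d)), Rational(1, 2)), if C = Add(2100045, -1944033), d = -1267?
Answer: Pow(157817, Rational(1, 2)) ≈ 397.26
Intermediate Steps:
C = 156012
Pow(Add(C, Function('h')(d)), Rational(1, 2)) = Pow(Add(156012, 1805), Rational(1, 2)) = Pow(157817, Rational(1, 2))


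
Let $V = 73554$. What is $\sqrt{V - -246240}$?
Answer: $\sqrt{319794} \approx 565.5$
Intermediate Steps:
$\sqrt{V - -246240} = \sqrt{73554 - -246240} = \sqrt{73554 + 246240} = \sqrt{319794}$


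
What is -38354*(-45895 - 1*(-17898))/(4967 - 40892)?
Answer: -1073796938/35925 ≈ -29890.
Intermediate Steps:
-38354*(-45895 - 1*(-17898))/(4967 - 40892) = -38354/((-35925/(-45895 + 17898))) = -38354/((-35925/(-27997))) = -38354/((-35925*(-1/27997))) = -38354/35925/27997 = -38354*27997/35925 = -1073796938/35925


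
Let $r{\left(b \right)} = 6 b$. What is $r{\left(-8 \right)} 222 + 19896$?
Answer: $9240$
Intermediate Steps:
$r{\left(-8 \right)} 222 + 19896 = 6 \left(-8\right) 222 + 19896 = \left(-48\right) 222 + 19896 = -10656 + 19896 = 9240$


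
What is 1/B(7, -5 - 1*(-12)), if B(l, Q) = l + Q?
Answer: 1/14 ≈ 0.071429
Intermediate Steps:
B(l, Q) = Q + l
1/B(7, -5 - 1*(-12)) = 1/((-5 - 1*(-12)) + 7) = 1/((-5 + 12) + 7) = 1/(7 + 7) = 1/14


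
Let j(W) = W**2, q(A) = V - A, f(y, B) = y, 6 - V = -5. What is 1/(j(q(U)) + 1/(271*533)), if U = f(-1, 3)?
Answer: 144443/20799793 ≈ 0.0069444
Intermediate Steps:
V = 11 (V = 6 - 1*(-5) = 6 + 5 = 11)
U = -1
q(A) = 11 - A
1/(j(q(U)) + 1/(271*533)) = 1/((11 - 1*(-1))**2 + 1/(271*533)) = 1/((11 + 1)**2 + 1/144443) = 1/(12**2 + 1/144443) = 1/(144 + 1/144443) = 1/(20799793/144443) = 144443/20799793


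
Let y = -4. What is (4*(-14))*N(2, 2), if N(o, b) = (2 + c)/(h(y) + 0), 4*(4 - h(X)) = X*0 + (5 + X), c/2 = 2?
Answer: -448/5 ≈ -89.600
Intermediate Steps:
c = 4 (c = 2*2 = 4)
h(X) = 11/4 - X/4 (h(X) = 4 - (X*0 + (5 + X))/4 = 4 - (0 + (5 + X))/4 = 4 - (5 + X)/4 = 4 + (-5/4 - X/4) = 11/4 - X/4)
N(o, b) = 8/5 (N(o, b) = (2 + 4)/((11/4 - ¼*(-4)) + 0) = 6/((11/4 + 1) + 0) = 6/(15/4 + 0) = 6/(15/4) = 6*(4/15) = 8/5)
(4*(-14))*N(2, 2) = (4*(-14))*(8/5) = -56*8/5 = -448/5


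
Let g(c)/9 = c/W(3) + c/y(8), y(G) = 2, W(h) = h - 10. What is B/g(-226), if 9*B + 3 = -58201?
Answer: 407428/45765 ≈ 8.9026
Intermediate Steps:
B = -58204/9 (B = -⅓ + (⅑)*(-58201) = -⅓ - 58201/9 = -58204/9 ≈ -6467.1)
W(h) = -10 + h
g(c) = 45*c/14 (g(c) = 9*(c/(-10 + 3) + c/2) = 9*(c/(-7) + c*(½)) = 9*(c*(-⅐) + c/2) = 9*(-c/7 + c/2) = 9*(5*c/14) = 45*c/14)
B/g(-226) = -58204/(9*((45/14)*(-226))) = -58204/(9*(-5085/7)) = -58204/9*(-7/5085) = 407428/45765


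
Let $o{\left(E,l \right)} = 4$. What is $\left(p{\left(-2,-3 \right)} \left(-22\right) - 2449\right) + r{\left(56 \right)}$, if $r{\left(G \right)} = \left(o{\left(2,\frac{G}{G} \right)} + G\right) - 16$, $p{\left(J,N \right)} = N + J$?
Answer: $-2295$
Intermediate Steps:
$p{\left(J,N \right)} = J + N$
$r{\left(G \right)} = -12 + G$ ($r{\left(G \right)} = \left(4 + G\right) - 16 = -12 + G$)
$\left(p{\left(-2,-3 \right)} \left(-22\right) - 2449\right) + r{\left(56 \right)} = \left(\left(-2 - 3\right) \left(-22\right) - 2449\right) + \left(-12 + 56\right) = \left(\left(-5\right) \left(-22\right) - 2449\right) + 44 = \left(110 - 2449\right) + 44 = -2339 + 44 = -2295$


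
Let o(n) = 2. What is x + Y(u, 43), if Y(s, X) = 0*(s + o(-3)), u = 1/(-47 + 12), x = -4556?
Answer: -4556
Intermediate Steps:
u = -1/35 (u = 1/(-35) = -1/35 ≈ -0.028571)
Y(s, X) = 0 (Y(s, X) = 0*(s + 2) = 0*(2 + s) = 0)
x + Y(u, 43) = -4556 + 0 = -4556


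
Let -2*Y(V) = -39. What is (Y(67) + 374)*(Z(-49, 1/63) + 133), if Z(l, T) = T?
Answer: 3297530/63 ≈ 52342.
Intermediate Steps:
Y(V) = 39/2 (Y(V) = -½*(-39) = 39/2)
(Y(67) + 374)*(Z(-49, 1/63) + 133) = (39/2 + 374)*(1/63 + 133) = 787*(1/63 + 133)/2 = (787/2)*(8380/63) = 3297530/63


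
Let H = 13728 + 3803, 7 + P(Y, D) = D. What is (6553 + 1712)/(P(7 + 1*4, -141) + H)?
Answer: 8265/17383 ≈ 0.47546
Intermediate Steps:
P(Y, D) = -7 + D
H = 17531
(6553 + 1712)/(P(7 + 1*4, -141) + H) = (6553 + 1712)/((-7 - 141) + 17531) = 8265/(-148 + 17531) = 8265/17383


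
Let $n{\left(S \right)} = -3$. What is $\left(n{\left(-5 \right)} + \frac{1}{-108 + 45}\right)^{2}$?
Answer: $\frac{36100}{3969} \approx 9.0955$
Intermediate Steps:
$\left(n{\left(-5 \right)} + \frac{1}{-108 + 45}\right)^{2} = \left(-3 + \frac{1}{-108 + 45}\right)^{2} = \left(-3 + \frac{1}{-63}\right)^{2} = \left(-3 - \frac{1}{63}\right)^{2} = \left(- \frac{190}{63}\right)^{2} = \frac{36100}{3969}$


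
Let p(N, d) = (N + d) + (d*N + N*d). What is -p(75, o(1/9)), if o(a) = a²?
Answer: -6226/81 ≈ -76.864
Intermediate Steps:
p(N, d) = N + d + 2*N*d (p(N, d) = (N + d) + (N*d + N*d) = (N + d) + 2*N*d = N + d + 2*N*d)
-p(75, o(1/9)) = -(75 + (1/9)² + 2*75*(1/9)²) = -(75 + (⅑)² + 2*75*(⅑)²) = -(75 + 1/81 + 2*75*(1/81)) = -(75 + 1/81 + 50/27) = -1*6226/81 = -6226/81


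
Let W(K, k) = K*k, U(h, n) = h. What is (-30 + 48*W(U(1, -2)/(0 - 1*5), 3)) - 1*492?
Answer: -2754/5 ≈ -550.80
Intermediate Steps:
(-30 + 48*W(U(1, -2)/(0 - 1*5), 3)) - 1*492 = (-30 + 48*((1/(0 - 1*5))*3)) - 1*492 = (-30 + 48*((1/(0 - 5))*3)) - 492 = (-30 + 48*((1/(-5))*3)) - 492 = (-30 + 48*((1*(-1/5))*3)) - 492 = (-30 + 48*(-1/5*3)) - 492 = (-30 + 48*(-3/5)) - 492 = (-30 - 144/5) - 492 = -294/5 - 492 = -2754/5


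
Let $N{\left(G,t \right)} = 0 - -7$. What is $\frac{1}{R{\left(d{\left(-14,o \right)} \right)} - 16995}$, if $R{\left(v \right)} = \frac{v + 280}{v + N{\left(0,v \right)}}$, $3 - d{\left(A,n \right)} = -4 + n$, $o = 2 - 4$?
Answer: $- \frac{16}{271631} \approx -5.8903 \cdot 10^{-5}$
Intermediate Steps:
$o = -2$ ($o = 2 - 4 = -2$)
$N{\left(G,t \right)} = 7$ ($N{\left(G,t \right)} = 0 + 7 = 7$)
$d{\left(A,n \right)} = 7 - n$ ($d{\left(A,n \right)} = 3 - \left(-4 + n\right) = 7 - n$)
$R{\left(v \right)} = \frac{280 + v}{7 + v}$ ($R{\left(v \right)} = \frac{v + 280}{v + 7} = \frac{280 + v}{7 + v}$)
$\frac{1}{R{\left(d{\left(-14,o \right)} \right)} - 16995} = \frac{1}{\frac{280 + \left(7 - -2\right)}{7 + \left(7 - -2\right)} - 16995} = \frac{1}{\frac{280 + \left(7 + 2\right)}{7 + \left(7 + 2\right)} - 16995} = \frac{1}{\frac{280 + 9}{7 + 9} - 16995} = \frac{1}{\frac{1}{16} \cdot 289 - 16995} = \frac{1}{\frac{289}{16} - 16995} = \frac{1}{- \frac{271631}{16}} = - \frac{16}{271631}$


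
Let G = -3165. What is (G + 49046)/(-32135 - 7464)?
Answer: -45881/39599 ≈ -1.1586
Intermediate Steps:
(G + 49046)/(-32135 - 7464) = (-3165 + 49046)/(-32135 - 7464) = 45881/(-39599) = 45881*(-1/39599) = -45881/39599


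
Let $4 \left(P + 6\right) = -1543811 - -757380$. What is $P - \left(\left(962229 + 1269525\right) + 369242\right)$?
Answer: $- \frac{11190439}{4} \approx -2.7976 \cdot 10^{6}$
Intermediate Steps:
$P = - \frac{786455}{4}$ ($P = -6 + \frac{-1543811 - -757380}{4} = -6 + \frac{-1543811 + 757380}{4} = -6 + \frac{1}{4} \left(-786431\right) = -6 - \frac{786431}{4} = - \frac{786455}{4} \approx -1.9661 \cdot 10^{5}$)
$P - \left(\left(962229 + 1269525\right) + 369242\right) = - \frac{786455}{4} - \left(\left(962229 + 1269525\right) + 369242\right) = - \frac{786455}{4} - \left(2231754 + 369242\right) = - \frac{786455}{4} - 2600996 = - \frac{11190439}{4}$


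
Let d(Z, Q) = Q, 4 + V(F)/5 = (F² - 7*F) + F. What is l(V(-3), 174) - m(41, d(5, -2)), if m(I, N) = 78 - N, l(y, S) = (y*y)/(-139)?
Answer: -24345/139 ≈ -175.14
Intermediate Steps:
V(F) = -20 - 30*F + 5*F² (V(F) = -20 + 5*((F² - 7*F) + F) = -20 + 5*(F² - 6*F) = -20 + (-30*F + 5*F²) = -20 - 30*F + 5*F²)
l(y, S) = -y²/139 (l(y, S) = y²*(-1/139) = -y²/139)
l(V(-3), 174) - m(41, d(5, -2)) = -(-20 - 30*(-3) + 5*(-3)²)²/139 - (78 - 1*(-2)) = -(-20 + 90 + 5*9)²/139 - (78 + 2) = -(-20 + 90 + 45)²/139 - 1*80 = -1/139*115² - 80 = -1/139*13225 - 80 = -13225/139 - 80 = -24345/139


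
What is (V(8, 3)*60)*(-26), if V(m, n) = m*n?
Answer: -37440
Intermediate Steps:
(V(8, 3)*60)*(-26) = ((8*3)*60)*(-26) = (24*60)*(-26) = 1440*(-26) = -37440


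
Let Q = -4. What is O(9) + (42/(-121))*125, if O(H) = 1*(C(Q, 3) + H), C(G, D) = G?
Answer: -4645/121 ≈ -38.388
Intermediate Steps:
O(H) = -4 + H (O(H) = 1*(-4 + H) = -4 + H)
O(9) + (42/(-121))*125 = (-4 + 9) + (42/(-121))*125 = 5 + (42*(-1/121))*125 = 5 - 42/121*125 = 5 - 5250/121 = -4645/121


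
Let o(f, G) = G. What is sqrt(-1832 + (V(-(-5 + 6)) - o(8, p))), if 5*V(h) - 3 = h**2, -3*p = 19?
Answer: I*sqrt(410595)/15 ≈ 42.718*I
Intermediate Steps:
p = -19/3 (p = -1/3*19 = -19/3 ≈ -6.3333)
V(h) = 3/5 + h**2/5
sqrt(-1832 + (V(-(-5 + 6)) - o(8, p))) = sqrt(-1832 + ((3/5 + (-(-5 + 6))**2/5) - 1*(-19/3))) = sqrt(-1832 + ((3/5 + (-1*1)**2/5) + 19/3)) = sqrt(-1832 + ((3/5 + (1/5)*(-1)**2) + 19/3)) = sqrt(-1832 + ((3/5 + (1/5)*1) + 19/3)) = sqrt(-1832 + ((3/5 + 1/5) + 19/3)) = sqrt(-1832 + (4/5 + 19/3)) = sqrt(-1832 + 107/15) = sqrt(-27373/15) = I*sqrt(410595)/15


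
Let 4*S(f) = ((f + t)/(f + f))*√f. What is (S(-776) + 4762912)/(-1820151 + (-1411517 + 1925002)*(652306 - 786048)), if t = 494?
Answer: -4762912/68676331021 - 141*I*√194/106585665744592 ≈ -6.9353e-5 - 1.8426e-11*I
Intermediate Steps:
S(f) = (494 + f)/(8*√f) (S(f) = (((f + 494)/(f + f))*√f)/4 = (((494 + f)/((2*f)))*√f)/4 = (((494 + f)*(1/(2*f)))*√f)/4 = (((494 + f)/(2*f))*√f)/4 = ((494 + f)/(2*√f))/4 = (494 + f)/(8*√f))
(S(-776) + 4762912)/(-1820151 + (-1411517 + 1925002)*(652306 - 786048)) = ((494 - 776)/(8*√(-776)) + 4762912)/(-1820151 + (-1411517 + 1925002)*(652306 - 786048)) = ((⅛)*(-I*√194/388)*(-282) + 4762912)/(-1820151 + 513485*(-133742)) = (141*I*√194/1552 + 4762912)/(-1820151 - 68674510870) = (4762912 + 141*I*√194/1552)/(-68676331021) = (4762912 + 141*I*√194/1552)*(-1/68676331021) = -4762912/68676331021 - 141*I*√194/106585665744592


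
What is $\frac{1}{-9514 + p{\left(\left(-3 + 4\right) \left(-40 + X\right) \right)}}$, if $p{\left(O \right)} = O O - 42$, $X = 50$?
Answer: $- \frac{1}{9456} \approx -0.00010575$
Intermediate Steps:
$p{\left(O \right)} = -42 + O^{2}$ ($p{\left(O \right)} = O^{2} - 42 = -42 + O^{2}$)
$\frac{1}{-9514 + p{\left(\left(-3 + 4\right) \left(-40 + X\right) \right)}} = \frac{1}{-9514 - \left(42 - \left(\left(-3 + 4\right) \left(-40 + 50\right)\right)^{2}\right)} = \frac{1}{-9514 - \left(42 - \left(1 \cdot 10\right)^{2}\right)} = \frac{1}{-9514 - \left(42 - 10^{2}\right)} = \frac{1}{-9514 + \left(-42 + 100\right)} = \frac{1}{-9514 + 58} = \frac{1}{-9456} = - \frac{1}{9456}$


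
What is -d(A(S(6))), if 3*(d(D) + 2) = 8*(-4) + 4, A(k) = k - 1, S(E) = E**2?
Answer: 34/3 ≈ 11.333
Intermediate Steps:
A(k) = -1 + k
d(D) = -34/3 (d(D) = -2 + (8*(-4) + 4)/3 = -2 + (-32 + 4)/3 = -2 + (1/3)*(-28) = -2 - 28/3 = -34/3)
-d(A(S(6))) = -1*(-34/3) = 34/3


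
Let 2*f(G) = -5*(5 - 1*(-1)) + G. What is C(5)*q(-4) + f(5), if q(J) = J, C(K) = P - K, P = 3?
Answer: -9/2 ≈ -4.5000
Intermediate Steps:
C(K) = 3 - K
f(G) = -15 + G/2 (f(G) = (-5*(5 - 1*(-1)) + G)/2 = (-5*(5 + 1) + G)/2 = (-5*6 + G)/2 = (-30 + G)/2 = -15 + G/2)
C(5)*q(-4) + f(5) = (3 - 1*5)*(-4) + (-15 + (1/2)*5) = (3 - 5)*(-4) + (-15 + 5/2) = -2*(-4) - 25/2 = 8 - 25/2 = -9/2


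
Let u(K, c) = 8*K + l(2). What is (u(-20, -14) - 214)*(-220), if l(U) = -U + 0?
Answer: 82720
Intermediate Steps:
l(U) = -U
u(K, c) = -2 + 8*K (u(K, c) = 8*K - 1*2 = 8*K - 2 = -2 + 8*K)
(u(-20, -14) - 214)*(-220) = ((-2 + 8*(-20)) - 214)*(-220) = ((-2 - 160) - 214)*(-220) = (-162 - 214)*(-220) = -376*(-220) = 82720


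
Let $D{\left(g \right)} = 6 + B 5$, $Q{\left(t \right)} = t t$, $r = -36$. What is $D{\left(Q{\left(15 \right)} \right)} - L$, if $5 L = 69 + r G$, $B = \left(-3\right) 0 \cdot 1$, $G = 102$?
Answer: $\frac{3633}{5} \approx 726.6$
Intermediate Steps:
$B = 0$ ($B = 0 \cdot 1 = 0$)
$Q{\left(t \right)} = t^{2}$
$D{\left(g \right)} = 6$ ($D{\left(g \right)} = 6 + 0 \cdot 5 = 6 + 0 = 6$)
$L = - \frac{3603}{5}$ ($L = \frac{69 - 3672}{5} = \frac{1}{5} \left(-3603\right) = - \frac{3603}{5} \approx -720.6$)
$D{\left(Q{\left(15 \right)} \right)} - L = 6 - - \frac{3603}{5} = 6 + \frac{3603}{5} = \frac{3633}{5}$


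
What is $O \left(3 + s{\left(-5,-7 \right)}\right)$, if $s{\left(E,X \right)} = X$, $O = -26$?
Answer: $104$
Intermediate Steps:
$O \left(3 + s{\left(-5,-7 \right)}\right) = - 26 \left(3 - 7\right) = \left(-26\right) \left(-4\right) = 104$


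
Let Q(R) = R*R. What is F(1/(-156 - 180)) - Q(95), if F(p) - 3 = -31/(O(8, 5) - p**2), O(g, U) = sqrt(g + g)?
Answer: -4077681602/451583 ≈ -9029.8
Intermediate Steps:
Q(R) = R**2
O(g, U) = sqrt(2)*sqrt(g) (O(g, U) = sqrt(2*g) = sqrt(2)*sqrt(g))
F(p) = 3 - 31/(4 - p**2) (F(p) = 3 - 31/(sqrt(2)*sqrt(8) - p**2) = 3 - 31/(sqrt(2)*(2*sqrt(2)) - p**2) = 3 - 31/(4 - p**2))
F(1/(-156 - 180)) - Q(95) = (19 + 3*(1/(-156 - 180))**2)/(-4 + (1/(-156 - 180))**2) - 1*95**2 = (19 + 3*(1/(-336))**2)/(-4 + (1/(-336))**2) - 1*9025 = (19 + 3*(-1/336)**2)/(-4 + (-1/336)**2) - 9025 = (19 + 3*(1/112896))/(-4 + 1/112896) - 9025 = (19 + 1/37632)/(-451583/112896) - 9025 = -112896/451583*715009/37632 - 9025 = -2145027/451583 - 9025 = -4077681602/451583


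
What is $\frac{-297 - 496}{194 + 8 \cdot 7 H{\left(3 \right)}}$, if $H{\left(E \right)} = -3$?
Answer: $- \frac{61}{2} \approx -30.5$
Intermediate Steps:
$\frac{-297 - 496}{194 + 8 \cdot 7 H{\left(3 \right)}} = \frac{-297 - 496}{194 + 8 \cdot 7 \left(-3\right)} = - \frac{793}{194 + 56 \left(-3\right)} = - \frac{793}{194 - 168} = - \frac{793}{26} = \left(-793\right) \frac{1}{26} = - \frac{61}{2}$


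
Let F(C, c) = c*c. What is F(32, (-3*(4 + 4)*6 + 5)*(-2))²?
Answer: 5972816656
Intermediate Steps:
F(C, c) = c²
F(32, (-3*(4 + 4)*6 + 5)*(-2))² = (((-3*(4 + 4)*6 + 5)*(-2))²)² = (((-3*8*6 + 5)*(-2))²)² = (((-24*6 + 5)*(-2))²)² = (((-144 + 5)*(-2))²)² = ((-139*(-2))²)² = (278²)² = 77284² = 5972816656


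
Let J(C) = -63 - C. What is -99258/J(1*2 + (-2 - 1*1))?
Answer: 49629/31 ≈ 1600.9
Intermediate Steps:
-99258/J(1*2 + (-2 - 1*1)) = -99258/(-63 - (1*2 + (-2 - 1*1))) = -99258/(-63 - (2 + (-2 - 1))) = -99258/(-63 - (2 - 3)) = -99258/(-63 - 1*(-1)) = -99258/(-63 + 1) = -99258/(-62) = -99258*(-1/62) = 49629/31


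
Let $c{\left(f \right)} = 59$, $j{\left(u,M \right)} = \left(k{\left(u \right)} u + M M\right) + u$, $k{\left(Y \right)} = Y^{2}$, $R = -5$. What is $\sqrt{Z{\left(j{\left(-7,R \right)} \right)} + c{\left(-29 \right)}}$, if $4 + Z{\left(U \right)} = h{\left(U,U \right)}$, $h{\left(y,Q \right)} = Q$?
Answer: $3 i \sqrt{30} \approx 16.432 i$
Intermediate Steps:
$j{\left(u,M \right)} = u + M^{2} + u^{3}$ ($j{\left(u,M \right)} = \left(u^{2} u + M M\right) + u = \left(u^{3} + M^{2}\right) + u = \left(M^{2} + u^{3}\right) + u = u + M^{2} + u^{3}$)
$Z{\left(U \right)} = -4 + U$
$\sqrt{Z{\left(j{\left(-7,R \right)} \right)} + c{\left(-29 \right)}} = \sqrt{\left(-4 + \left(-7 + \left(-5\right)^{2} + \left(-7\right)^{3}\right)\right) + 59} = \sqrt{\left(-4 - 325\right) + 59} = \sqrt{-329 + 59} = \sqrt{-270} = 3 i \sqrt{30}$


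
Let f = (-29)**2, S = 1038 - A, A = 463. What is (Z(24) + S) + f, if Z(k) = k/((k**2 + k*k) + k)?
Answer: 69385/49 ≈ 1416.0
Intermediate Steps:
Z(k) = k/(k + 2*k**2) (Z(k) = k/((k**2 + k**2) + k) = k/(2*k**2 + k) = k/(k + 2*k**2))
S = 575 (S = 1038 - 1*463 = 1038 - 463 = 575)
f = 841
(Z(24) + S) + f = (1/(1 + 2*24) + 575) + 841 = (1/(1 + 48) + 575) + 841 = (1/49 + 575) + 841 = 28176/49 + 841 = 69385/49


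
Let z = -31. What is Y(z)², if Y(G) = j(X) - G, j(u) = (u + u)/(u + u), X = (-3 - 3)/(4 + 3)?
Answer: 1024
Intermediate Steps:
X = -6/7 ≈ -0.85714
j(u) = 1 (j(u) = (2*u)/((2*u)) = (2*u)*(1/(2*u)) = 1)
Y(G) = 1 - G
Y(z)² = (1 - 1*(-31))² = (1 + 31)² = 32² = 1024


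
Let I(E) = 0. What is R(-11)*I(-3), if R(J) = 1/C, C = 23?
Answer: 0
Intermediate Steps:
R(J) = 1/23
R(-11)*I(-3) = (1/23)*0 = 0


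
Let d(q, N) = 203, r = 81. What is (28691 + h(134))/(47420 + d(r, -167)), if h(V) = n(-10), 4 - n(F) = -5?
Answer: 28700/47623 ≈ 0.60265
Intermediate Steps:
n(F) = 9 (n(F) = 4 - 1*(-5) = 4 + 5 = 9)
h(V) = 9
(28691 + h(134))/(47420 + d(r, -167)) = (28691 + 9)/(47420 + 203) = 28700/47623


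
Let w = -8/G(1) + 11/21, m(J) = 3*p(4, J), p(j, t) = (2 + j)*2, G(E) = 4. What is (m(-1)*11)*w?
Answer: -4092/7 ≈ -584.57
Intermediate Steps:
p(j, t) = 4 + 2*j
m(J) = 36 (m(J) = 3*(4 + 2*4) = 3*(4 + 8) = 3*12 = 36)
w = -31/21 (w = -8/4 + 11/21 = -8*¼ + 11*(1/21) = -2 + 11/21 = -31/21 ≈ -1.4762)
(m(-1)*11)*w = (36*11)*(-31/21) = 396*(-31/21) = -4092/7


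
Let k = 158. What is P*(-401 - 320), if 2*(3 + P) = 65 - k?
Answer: 71379/2 ≈ 35690.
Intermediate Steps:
P = -99/2 (P = -3 + (65 - 1*158)/2 = -3 + (65 - 158)/2 = -3 + (½)*(-93) = -3 - 93/2 = -99/2 ≈ -49.500)
P*(-401 - 320) = -99*(-401 - 320)/2 = -99/2*(-721) = 71379/2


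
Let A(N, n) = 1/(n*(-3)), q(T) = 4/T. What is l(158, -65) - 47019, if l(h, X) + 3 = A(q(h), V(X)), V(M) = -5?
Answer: -705329/15 ≈ -47022.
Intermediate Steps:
A(N, n) = -1/(3*n) (A(N, n) = -⅓/n = -1/(3*n))
l(h, X) = -44/15 (l(h, X) = -3 - ⅓/(-5) = -3 - ⅓*(-⅕) = -3 + 1/15 = -44/15)
l(158, -65) - 47019 = -44/15 - 47019 = -705329/15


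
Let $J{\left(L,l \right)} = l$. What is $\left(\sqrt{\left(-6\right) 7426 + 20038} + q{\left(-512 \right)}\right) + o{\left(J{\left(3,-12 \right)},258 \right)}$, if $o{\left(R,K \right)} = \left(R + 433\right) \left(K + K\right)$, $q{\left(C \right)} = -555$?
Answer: $216681 + i \sqrt{24518} \approx 2.1668 \cdot 10^{5} + 156.58 i$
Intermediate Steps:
$o{\left(R,K \right)} = 2 K \left(433 + R\right)$ ($o{\left(R,K \right)} = \left(433 + R\right) 2 K = 2 K \left(433 + R\right)$)
$\left(\sqrt{\left(-6\right) 7426 + 20038} + q{\left(-512 \right)}\right) + o{\left(J{\left(3,-12 \right)},258 \right)} = \left(\sqrt{\left(-6\right) 7426 + 20038} - 555\right) + 2 \cdot 258 \left(433 - 12\right) = \left(\sqrt{-44556 + 20038} - 555\right) + 2 \cdot 258 \cdot 421 = \left(\sqrt{-24518} - 555\right) + 217236 = \left(i \sqrt{24518} - 555\right) + 217236 = \left(-555 + i \sqrt{24518}\right) + 217236 = 216681 + i \sqrt{24518}$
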